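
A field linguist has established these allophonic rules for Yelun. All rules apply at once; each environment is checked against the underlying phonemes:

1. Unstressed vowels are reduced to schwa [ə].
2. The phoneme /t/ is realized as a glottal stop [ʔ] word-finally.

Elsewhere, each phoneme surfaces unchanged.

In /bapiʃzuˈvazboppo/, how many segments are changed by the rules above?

5

Segments that undergo a rule: /a/ → [ə] (rule 1); /i/ → [ə] (rule 1); /u/ → [ə] (rule 1); /o/ → [ə] (rule 1); /o/ → [ə] (rule 1).
All other segments surface unchanged.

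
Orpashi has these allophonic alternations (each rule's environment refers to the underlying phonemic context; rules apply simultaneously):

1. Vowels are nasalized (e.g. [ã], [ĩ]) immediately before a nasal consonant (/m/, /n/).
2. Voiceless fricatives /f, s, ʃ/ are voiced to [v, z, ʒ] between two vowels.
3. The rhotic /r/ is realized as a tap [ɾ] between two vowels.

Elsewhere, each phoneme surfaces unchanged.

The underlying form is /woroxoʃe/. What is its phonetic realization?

/o/ — between /w/ and /r/; rule 1 does not apply here → [o].
/r/ (between /o/ and /o/): between two vowels, so rule 3 applies → [ɾ].
/o/ — between /r/ and /x/; rule 1 does not apply here → [o].
/o/ (between /x/ and /ʃ/) fails the environment for rule 1, so it stays [o].
/ʃ/ — between /o/ and /e/, between two vowels — surfaces as [ʒ] (rule 2).
/e/ (word-final) fails the environment for rule 1, so it stays [e].

[woɾoxoʒe]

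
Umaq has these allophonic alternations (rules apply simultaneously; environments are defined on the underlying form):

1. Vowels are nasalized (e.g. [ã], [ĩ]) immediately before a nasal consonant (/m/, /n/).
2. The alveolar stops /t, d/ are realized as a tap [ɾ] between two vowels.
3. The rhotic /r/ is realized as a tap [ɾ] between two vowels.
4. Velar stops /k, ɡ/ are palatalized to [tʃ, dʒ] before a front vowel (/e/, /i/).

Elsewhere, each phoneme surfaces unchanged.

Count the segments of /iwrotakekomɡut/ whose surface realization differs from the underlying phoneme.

3

Segments that undergo a rule: /t/ → [ɾ] (rule 2); /k/ → [tʃ] (rule 4); /o/ → [õ] (rule 1).
All other segments surface unchanged.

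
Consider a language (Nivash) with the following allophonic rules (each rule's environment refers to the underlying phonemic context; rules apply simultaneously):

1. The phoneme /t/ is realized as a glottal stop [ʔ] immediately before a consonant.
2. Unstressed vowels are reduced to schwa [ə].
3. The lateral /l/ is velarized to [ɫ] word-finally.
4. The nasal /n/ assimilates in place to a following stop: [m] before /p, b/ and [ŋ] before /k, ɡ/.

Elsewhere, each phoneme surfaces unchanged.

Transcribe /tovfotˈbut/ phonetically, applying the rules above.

/t/ (word-initial) fails the environment for rule 1, so it stays [t].
Rule 2 applies to /o/ (between /t/ and /v/: in an unstressed syllable) → [ə].
/v/ stays [v].
/f/ stays [f].
/o/ meets the environment for rule 2 (in an unstressed syllable) → [ə].
Rule 1 applies to /t/ (between /o/ and /b/: immediately before a consonant) → [ʔ].
/b/ stays [b].
/u/ (between /b/ and /t/): rule 2 targets it, but not in an unstressed syllable → unchanged [u].
/t/ (word-final) is in the target of rule 1 but the environment (immediately before a consonant) is not met → [t].

[təvfəʔˈbut]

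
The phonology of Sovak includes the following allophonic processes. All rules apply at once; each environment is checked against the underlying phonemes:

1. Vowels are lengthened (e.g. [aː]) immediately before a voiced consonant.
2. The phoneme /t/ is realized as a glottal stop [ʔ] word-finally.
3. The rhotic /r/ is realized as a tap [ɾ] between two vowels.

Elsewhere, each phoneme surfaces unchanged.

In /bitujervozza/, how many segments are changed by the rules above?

Segments that undergo a rule: /u/ → [uː] (rule 1); /e/ → [eː] (rule 1); /o/ → [oː] (rule 1).
All other segments surface unchanged.

3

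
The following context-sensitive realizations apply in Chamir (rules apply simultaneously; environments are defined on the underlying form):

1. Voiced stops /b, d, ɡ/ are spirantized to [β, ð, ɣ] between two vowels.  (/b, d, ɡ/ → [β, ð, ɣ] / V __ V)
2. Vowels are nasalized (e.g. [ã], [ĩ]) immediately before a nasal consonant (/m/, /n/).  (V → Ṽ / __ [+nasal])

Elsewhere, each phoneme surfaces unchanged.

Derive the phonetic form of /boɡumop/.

/b/ (word-initial) is in the target of rule 1 but the environment (between two vowels) is not met → [b].
/o/ (between /b/ and /ɡ/) fails the environment for rule 2, so it stays [o].
/ɡ/ (between /o/ and /u/) occurs between two vowels → [ɣ] by rule 1.
/u/ meets the environment for rule 2 (before a nasal consonant) → [ũ].
/o/ (between /m/ and /p/) is in the target of rule 2 but the environment (before a nasal consonant) is not met → [o].

[boɣũmop]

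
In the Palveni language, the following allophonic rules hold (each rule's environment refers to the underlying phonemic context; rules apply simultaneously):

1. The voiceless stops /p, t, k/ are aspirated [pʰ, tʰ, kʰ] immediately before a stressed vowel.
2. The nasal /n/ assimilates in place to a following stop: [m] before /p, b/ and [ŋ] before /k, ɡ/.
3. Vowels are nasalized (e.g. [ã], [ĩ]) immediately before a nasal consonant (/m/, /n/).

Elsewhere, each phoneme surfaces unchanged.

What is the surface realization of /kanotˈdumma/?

[kãnotˈdũmma]

/k/ (word-initial) is in the target of rule 1 but the environment (immediately before a stressed vowel) is not met → [k].
Rule 3 applies to /a/ (between /k/ and /n/: before a nasal consonant) → [ã].
/n/ — between /a/ and /o/; rule 2 does not apply here → [n].
/o/ — between /n/ and /t/; rule 3 does not apply here → [o].
/t/ (between /o/ and /d/): rule 1 targets it, but not immediately before a stressed vowel → unchanged [t].
/d/ (between /t/ and /u/) is unaffected → [d].
/u/ (between /d/ and /m/) occurs before a nasal consonant → [ũ] by rule 3.
/m/ (between /u/ and /m/) is unaffected → [m].
/m/ stays [m].
/a/ (word-final): rule 3 targets it, but not before a nasal consonant → unchanged [a].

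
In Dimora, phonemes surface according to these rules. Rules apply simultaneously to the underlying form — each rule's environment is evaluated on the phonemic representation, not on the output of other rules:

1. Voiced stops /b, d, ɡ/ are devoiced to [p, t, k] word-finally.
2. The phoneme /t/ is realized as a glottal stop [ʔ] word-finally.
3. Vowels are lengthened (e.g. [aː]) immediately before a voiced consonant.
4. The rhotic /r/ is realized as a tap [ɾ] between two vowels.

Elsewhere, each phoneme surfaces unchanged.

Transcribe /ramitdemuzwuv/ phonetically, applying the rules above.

[raːmitdeːmuːzwuːv]

/r/ (word-initial): rule 4 targets it, but not between two vowels → unchanged [r].
Rule 3 applies to /a/ (between /r/ and /m/: before a voiced consonant) → [aː].
/m/ stays [m].
/i/ (between /m/ and /t/): rule 3 targets it, but not before a voiced consonant → unchanged [i].
/t/ (between /i/ and /d/): rule 2 targets it, but not word-finally → unchanged [t].
/d/ (between /t/ and /e/) is in the target of rule 1 but the environment (word-finally) is not met → [d].
/e/ (between /d/ and /m/): before a voiced consonant, so rule 3 applies → [eː].
/m/ — not in any rule's target class → [m].
/u/ (between /m/ and /z/): before a voiced consonant, so rule 3 applies → [uː].
/z/ (between /u/ and /w/): no rule targets it → [z].
/w/ (between /z/ and /u/): no rule targets it → [w].
/u/ (between /w/ and /v/) occurs before a voiced consonant → [uː] by rule 3.
/v/ — not in any rule's target class → [v].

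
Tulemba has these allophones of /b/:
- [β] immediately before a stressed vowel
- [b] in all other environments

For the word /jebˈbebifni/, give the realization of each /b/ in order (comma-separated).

Occurrence 1 (position 3): no conditioning environment matches → elsewhere allophone [b].
Occurrence 2 (position 4): immediately before a stressed vowel → [β].
Occurrence 3 (position 6): no conditioning environment matches → elsewhere allophone [b].

[b], [β], [b]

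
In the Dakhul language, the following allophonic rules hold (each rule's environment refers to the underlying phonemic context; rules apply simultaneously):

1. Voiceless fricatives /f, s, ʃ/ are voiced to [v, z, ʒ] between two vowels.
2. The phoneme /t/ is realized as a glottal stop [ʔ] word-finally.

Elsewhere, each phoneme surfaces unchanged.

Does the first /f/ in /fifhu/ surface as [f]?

Yes

/f/ — word-initial; rule 1 does not apply here → [f].
The actual realization is [f], which matches [f].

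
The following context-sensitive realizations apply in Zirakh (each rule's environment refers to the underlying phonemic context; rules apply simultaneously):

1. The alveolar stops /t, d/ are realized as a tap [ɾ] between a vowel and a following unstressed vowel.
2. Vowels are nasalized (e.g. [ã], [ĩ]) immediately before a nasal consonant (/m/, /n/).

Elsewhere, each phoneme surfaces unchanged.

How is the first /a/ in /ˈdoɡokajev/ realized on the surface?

[a]

/a/ (between /k/ and /j/) is in the target of rule 2 but the environment (before a nasal consonant) is not met → [a].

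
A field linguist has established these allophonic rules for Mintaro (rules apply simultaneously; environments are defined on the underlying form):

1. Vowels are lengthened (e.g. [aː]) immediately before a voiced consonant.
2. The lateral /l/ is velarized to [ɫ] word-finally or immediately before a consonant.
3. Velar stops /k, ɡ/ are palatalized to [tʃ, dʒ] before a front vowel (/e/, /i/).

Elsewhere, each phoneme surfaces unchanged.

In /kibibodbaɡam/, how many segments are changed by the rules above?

Segments that undergo a rule: /k/ → [tʃ] (rule 3); /i/ → [iː] (rule 1); /i/ → [iː] (rule 1); /o/ → [oː] (rule 1); /a/ → [aː] (rule 1); /a/ → [aː] (rule 1).
All other segments surface unchanged.

6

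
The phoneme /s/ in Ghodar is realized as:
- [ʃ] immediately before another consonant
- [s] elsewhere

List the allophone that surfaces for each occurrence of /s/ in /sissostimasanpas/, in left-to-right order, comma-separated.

[s], [ʃ], [s], [ʃ], [s], [s]

Occurrence 1 (position 1): no conditioning environment matches → elsewhere allophone [s].
Occurrence 2 (position 3): immediately before another consonant → [ʃ].
Occurrence 3 (position 4): no conditioning environment matches → elsewhere allophone [s].
Occurrence 4 (position 6): immediately before another consonant → [ʃ].
Occurrence 5 (position 11): no conditioning environment matches → elsewhere allophone [s].
Occurrence 6 (position 16): no conditioning environment matches → elsewhere allophone [s].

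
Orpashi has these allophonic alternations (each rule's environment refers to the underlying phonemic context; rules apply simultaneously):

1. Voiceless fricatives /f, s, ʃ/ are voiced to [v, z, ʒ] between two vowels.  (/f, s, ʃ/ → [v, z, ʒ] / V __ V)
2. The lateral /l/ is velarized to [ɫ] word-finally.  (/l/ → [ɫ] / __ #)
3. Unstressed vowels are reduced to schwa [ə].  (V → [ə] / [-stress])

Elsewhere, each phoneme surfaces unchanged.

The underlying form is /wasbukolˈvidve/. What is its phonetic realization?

[wəsbəkəlˈvidvə]

/w/ — not in any rule's target class → [w].
/a/ (between /w/ and /s/) occurs in an unstressed syllable → [ə] by rule 3.
/s/ (between /a/ and /b/) fails the environment for rule 1, so it stays [s].
/b/ (between /s/ and /u/) is unaffected → [b].
/u/ (between /b/ and /k/) occurs in an unstressed syllable → [ə] by rule 3.
/k/ — not in any rule's target class → [k].
Rule 3 applies to /o/ (between /k/ and /l/: in an unstressed syllable) → [ə].
/l/ (between /o/ and /v/) fails the environment for rule 2, so it stays [l].
/v/ (between /l/ and /i/): no rule targets it → [v].
/i/ (between /v/ and /d/): rule 3 targets it, but not in an unstressed syllable → unchanged [i].
/d/ (between /i/ and /v/) is unaffected → [d].
/v/ (between /d/ and /e/) is unaffected → [v].
/e/ (word-final) occurs in an unstressed syllable → [ə] by rule 3.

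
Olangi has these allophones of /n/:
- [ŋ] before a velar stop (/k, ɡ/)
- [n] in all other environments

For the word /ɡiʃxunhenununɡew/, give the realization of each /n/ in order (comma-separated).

[n], [n], [n], [ŋ]

Occurrence 1 (position 6): no conditioning environment matches → elsewhere allophone [n].
Occurrence 2 (position 9): no conditioning environment matches → elsewhere allophone [n].
Occurrence 3 (position 11): no conditioning environment matches → elsewhere allophone [n].
Occurrence 4 (position 13): before a velar stop → [ŋ].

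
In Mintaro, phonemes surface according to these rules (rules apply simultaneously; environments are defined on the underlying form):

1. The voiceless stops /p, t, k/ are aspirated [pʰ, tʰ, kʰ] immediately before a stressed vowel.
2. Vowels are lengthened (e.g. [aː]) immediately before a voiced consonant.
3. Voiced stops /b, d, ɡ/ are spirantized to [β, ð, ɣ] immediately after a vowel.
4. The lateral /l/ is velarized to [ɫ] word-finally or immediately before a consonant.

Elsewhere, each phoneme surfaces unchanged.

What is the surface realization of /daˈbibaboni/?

/d/ — word-initial; rule 3 does not apply here → [d].
/a/ (between /d/ and /b/): before a voiced consonant, so rule 2 applies → [aː].
/b/ (between /a/ and /i/) occurs immediately after a vowel → [β] by rule 3.
/i/ (between /b/ and /b/) occurs before a voiced consonant → [iː] by rule 2.
Rule 3 applies to /b/ (between /i/ and /a/: immediately after a vowel) → [β].
/a/ (between /b/ and /b/): before a voiced consonant, so rule 2 applies → [aː].
/b/ (between /a/ and /o/): immediately after a vowel, so rule 3 applies → [β].
/o/ meets the environment for rule 2 (before a voiced consonant) → [oː].
/i/ (word-final): rule 2 targets it, but not before a voiced consonant → unchanged [i].

[daːˈβiːβaːβoːni]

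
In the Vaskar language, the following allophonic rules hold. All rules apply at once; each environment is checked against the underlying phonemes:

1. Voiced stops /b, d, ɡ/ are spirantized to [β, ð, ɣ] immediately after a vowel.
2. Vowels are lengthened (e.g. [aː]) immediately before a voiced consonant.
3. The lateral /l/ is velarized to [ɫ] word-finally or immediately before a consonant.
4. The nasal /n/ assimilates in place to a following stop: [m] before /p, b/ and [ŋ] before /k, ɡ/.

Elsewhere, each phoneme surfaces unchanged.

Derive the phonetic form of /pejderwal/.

/e/ (between /p/ and /j/) occurs before a voiced consonant → [eː] by rule 2.
/d/ — between /j/ and /e/; rule 1 does not apply here → [d].
/e/ (between /d/ and /r/) occurs before a voiced consonant → [eː] by rule 2.
Rule 2 applies to /a/ (between /w/ and /l/: before a voiced consonant) → [aː].
Rule 3 applies to /l/ (word-final: word-finally or immediately before a consonant) → [ɫ].

[peːjdeːrwaːɫ]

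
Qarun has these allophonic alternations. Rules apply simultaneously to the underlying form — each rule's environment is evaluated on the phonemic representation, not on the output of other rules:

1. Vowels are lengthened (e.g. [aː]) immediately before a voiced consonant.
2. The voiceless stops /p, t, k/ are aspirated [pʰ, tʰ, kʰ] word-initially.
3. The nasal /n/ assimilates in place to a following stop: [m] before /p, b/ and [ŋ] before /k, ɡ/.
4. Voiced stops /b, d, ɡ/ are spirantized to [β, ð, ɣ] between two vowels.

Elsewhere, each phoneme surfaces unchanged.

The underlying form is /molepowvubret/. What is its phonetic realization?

[moːlepoːwvuːbret]

/m/ — not in any rule's target class → [m].
/o/ (between /m/ and /l/): before a voiced consonant, so rule 1 applies → [oː].
/l/ (between /o/ and /e/): no rule targets it → [l].
/e/ — between /l/ and /p/; rule 1 does not apply here → [e].
/p/ — between /e/ and /o/; rule 2 does not apply here → [p].
/o/ (between /p/ and /w/): before a voiced consonant, so rule 1 applies → [oː].
/w/ stays [w].
/v/ — not in any rule's target class → [v].
/u/ — between /v/ and /b/, before a voiced consonant — surfaces as [uː] (rule 1).
/b/ (between /u/ and /r/): rule 4 targets it, but not between two vowels → unchanged [b].
/r/ stays [r].
/e/ — between /r/ and /t/; rule 1 does not apply here → [e].
/t/ (word-final) fails the environment for rule 2, so it stays [t].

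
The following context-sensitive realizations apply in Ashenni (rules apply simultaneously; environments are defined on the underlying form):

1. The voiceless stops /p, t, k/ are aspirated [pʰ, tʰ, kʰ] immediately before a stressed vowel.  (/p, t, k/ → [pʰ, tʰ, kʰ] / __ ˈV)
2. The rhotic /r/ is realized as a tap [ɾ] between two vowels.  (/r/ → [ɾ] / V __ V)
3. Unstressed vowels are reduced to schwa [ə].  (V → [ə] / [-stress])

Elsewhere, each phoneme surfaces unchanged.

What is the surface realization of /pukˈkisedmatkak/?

[pəkˈkʰisədmətkək]

/p/ (word-initial) is in the target of rule 1 but the environment (immediately before a stressed vowel) is not met → [p].
/u/ meets the environment for rule 3 (in an unstressed syllable) → [ə].
/k/ (between /u/ and /k/) is in the target of rule 1 but the environment (immediately before a stressed vowel) is not met → [k].
/k/ meets the environment for rule 1 (immediately before a stressed vowel) → [kʰ].
/i/ (between /k/ and /s/) is in the target of rule 3 but the environment (in an unstressed syllable) is not met → [i].
/e/ — between /s/ and /d/, in an unstressed syllable — surfaces as [ə] (rule 3).
/a/ — between /m/ and /t/, in an unstressed syllable — surfaces as [ə] (rule 3).
/t/ (between /a/ and /k/) fails the environment for rule 1, so it stays [t].
/k/ (between /t/ and /a/) is in the target of rule 1 but the environment (immediately before a stressed vowel) is not met → [k].
/a/ (between /k/ and /k/): in an unstressed syllable, so rule 3 applies → [ə].
/k/ — word-final; rule 1 does not apply here → [k].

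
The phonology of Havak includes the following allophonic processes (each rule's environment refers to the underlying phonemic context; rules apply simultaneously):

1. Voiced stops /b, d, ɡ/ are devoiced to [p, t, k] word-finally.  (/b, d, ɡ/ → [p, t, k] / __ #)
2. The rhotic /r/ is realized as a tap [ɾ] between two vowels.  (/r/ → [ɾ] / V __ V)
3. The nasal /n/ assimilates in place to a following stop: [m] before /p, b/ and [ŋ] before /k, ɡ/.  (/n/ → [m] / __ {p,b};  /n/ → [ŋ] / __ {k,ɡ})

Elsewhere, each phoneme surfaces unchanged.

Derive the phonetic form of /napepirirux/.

[napepiɾiɾux]

/n/ — word-initial; rule 3 does not apply here → [n].
/r/ (between /i/ and /i/) occurs between two vowels → [ɾ] by rule 2.
/r/ meets the environment for rule 2 (between two vowels) → [ɾ].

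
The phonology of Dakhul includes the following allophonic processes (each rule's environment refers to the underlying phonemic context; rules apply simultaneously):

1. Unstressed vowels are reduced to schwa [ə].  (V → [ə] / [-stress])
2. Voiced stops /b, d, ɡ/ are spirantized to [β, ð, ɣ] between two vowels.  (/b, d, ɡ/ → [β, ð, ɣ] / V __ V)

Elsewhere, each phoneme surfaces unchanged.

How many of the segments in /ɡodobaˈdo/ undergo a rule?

6

Segments that undergo a rule: /o/ → [ə] (rule 1); /d/ → [ð] (rule 2); /o/ → [ə] (rule 1); /b/ → [β] (rule 2); /a/ → [ə] (rule 1); /d/ → [ð] (rule 2).
All other segments surface unchanged.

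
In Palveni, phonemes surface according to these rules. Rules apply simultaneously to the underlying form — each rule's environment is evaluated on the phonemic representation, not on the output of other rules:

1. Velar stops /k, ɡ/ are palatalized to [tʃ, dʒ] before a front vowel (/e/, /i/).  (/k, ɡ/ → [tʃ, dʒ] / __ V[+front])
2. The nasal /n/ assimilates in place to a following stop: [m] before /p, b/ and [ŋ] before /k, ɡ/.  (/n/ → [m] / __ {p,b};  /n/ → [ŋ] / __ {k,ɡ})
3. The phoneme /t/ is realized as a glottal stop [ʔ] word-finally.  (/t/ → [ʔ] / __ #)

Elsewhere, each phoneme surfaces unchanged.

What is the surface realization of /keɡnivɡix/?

/k/ — word-initial, before a front vowel — surfaces as [tʃ] (rule 1).
/ɡ/ — between /e/ and /n/; rule 1 does not apply here → [ɡ].
/n/ — between /ɡ/ and /i/; rule 2 does not apply here → [n].
/ɡ/ (between /v/ and /i/): before a front vowel, so rule 1 applies → [dʒ].

[tʃeɡnivdʒix]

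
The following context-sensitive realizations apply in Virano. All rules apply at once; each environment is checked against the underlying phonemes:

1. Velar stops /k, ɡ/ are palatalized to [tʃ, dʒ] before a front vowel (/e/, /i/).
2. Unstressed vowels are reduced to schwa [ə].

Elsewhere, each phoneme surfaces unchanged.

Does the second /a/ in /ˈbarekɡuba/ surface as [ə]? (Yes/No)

Yes

/a/ (word-final): in an unstressed syllable, so rule 2 applies → [ə].
The actual realization is [ə], which matches [ə].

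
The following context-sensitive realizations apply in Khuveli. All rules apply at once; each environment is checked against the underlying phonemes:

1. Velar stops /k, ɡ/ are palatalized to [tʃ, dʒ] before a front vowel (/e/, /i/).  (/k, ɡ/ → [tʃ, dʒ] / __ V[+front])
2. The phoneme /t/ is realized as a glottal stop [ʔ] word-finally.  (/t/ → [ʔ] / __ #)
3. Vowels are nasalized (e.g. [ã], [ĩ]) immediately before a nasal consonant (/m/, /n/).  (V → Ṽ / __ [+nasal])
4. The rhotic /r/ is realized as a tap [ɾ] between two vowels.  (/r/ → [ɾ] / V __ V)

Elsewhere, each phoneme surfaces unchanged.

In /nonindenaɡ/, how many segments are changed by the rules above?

Segments that undergo a rule: /o/ → [õ] (rule 3); /i/ → [ĩ] (rule 3); /e/ → [ẽ] (rule 3).
All other segments surface unchanged.

3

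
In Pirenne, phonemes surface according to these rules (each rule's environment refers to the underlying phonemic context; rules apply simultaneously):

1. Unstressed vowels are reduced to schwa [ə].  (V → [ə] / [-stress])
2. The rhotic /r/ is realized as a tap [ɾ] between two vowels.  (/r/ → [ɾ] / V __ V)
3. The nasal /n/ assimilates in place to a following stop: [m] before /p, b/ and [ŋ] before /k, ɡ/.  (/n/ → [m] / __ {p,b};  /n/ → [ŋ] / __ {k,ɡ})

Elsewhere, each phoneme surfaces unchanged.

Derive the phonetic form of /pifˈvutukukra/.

[pəfˈvutəkəkrə]

/i/ meets the environment for rule 1 (in an unstressed syllable) → [ə].
/u/ (between /v/ and /t/) fails the environment for rule 1, so it stays [u].
/u/ meets the environment for rule 1 (in an unstressed syllable) → [ə].
/u/ (between /k/ and /k/) occurs in an unstressed syllable → [ə] by rule 1.
/r/ — between /k/ and /a/; rule 2 does not apply here → [r].
Rule 1 applies to /a/ (word-final: in an unstressed syllable) → [ə].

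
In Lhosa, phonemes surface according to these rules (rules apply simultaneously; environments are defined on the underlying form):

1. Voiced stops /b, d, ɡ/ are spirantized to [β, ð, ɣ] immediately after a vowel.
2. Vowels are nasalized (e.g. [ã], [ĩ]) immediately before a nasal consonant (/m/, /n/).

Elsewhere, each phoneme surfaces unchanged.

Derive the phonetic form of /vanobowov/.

/v/ (word-initial): no rule targets it → [v].
/a/ (between /v/ and /n/): before a nasal consonant, so rule 2 applies → [ã].
/n/ stays [n].
/o/ — between /n/ and /b/; rule 2 does not apply here → [o].
/b/ meets the environment for rule 1 (immediately after a vowel) → [β].
/o/ (between /b/ and /w/) is in the target of rule 2 but the environment (before a nasal consonant) is not met → [o].
/w/ — not in any rule's target class → [w].
/o/ (between /w/ and /v/) is in the target of rule 2 but the environment (before a nasal consonant) is not met → [o].
/v/ (word-final): no rule targets it → [v].

[vãnoβowov]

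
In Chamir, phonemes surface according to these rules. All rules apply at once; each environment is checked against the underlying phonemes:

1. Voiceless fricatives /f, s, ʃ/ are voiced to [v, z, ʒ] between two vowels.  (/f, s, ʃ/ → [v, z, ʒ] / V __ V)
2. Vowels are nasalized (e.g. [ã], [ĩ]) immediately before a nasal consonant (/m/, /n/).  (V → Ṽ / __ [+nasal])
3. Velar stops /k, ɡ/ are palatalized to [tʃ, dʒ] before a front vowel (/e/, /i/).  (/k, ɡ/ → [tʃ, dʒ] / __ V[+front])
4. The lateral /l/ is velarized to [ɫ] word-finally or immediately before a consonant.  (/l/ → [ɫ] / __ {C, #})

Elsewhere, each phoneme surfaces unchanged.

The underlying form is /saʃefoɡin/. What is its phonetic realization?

[saʒevodʒĩn]

/s/ (word-initial) fails the environment for rule 1, so it stays [s].
/a/ (between /s/ and /ʃ/) fails the environment for rule 2, so it stays [a].
/ʃ/ (between /a/ and /e/): between two vowels, so rule 1 applies → [ʒ].
/e/ (between /ʃ/ and /f/) fails the environment for rule 2, so it stays [e].
/f/ — between /e/ and /o/, between two vowels — surfaces as [v] (rule 1).
/o/ — between /f/ and /ɡ/; rule 2 does not apply here → [o].
/ɡ/ — between /o/ and /i/, before a front vowel — surfaces as [dʒ] (rule 3).
/i/ (between /ɡ/ and /n/) occurs before a nasal consonant → [ĩ] by rule 2.
/n/ (word-final): no rule targets it → [n].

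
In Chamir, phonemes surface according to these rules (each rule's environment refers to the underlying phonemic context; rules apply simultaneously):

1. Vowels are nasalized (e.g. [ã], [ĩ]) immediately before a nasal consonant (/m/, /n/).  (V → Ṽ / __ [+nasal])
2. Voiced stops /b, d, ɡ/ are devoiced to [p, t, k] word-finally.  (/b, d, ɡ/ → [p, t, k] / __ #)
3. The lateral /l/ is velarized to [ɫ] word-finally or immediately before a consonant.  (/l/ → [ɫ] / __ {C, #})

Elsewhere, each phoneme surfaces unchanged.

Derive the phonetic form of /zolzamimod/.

[zoɫzãmĩmot]

/z/ (word-initial) is unaffected → [z].
/o/ (between /z/ and /l/): rule 1 targets it, but not before a nasal consonant → unchanged [o].
/l/ (between /o/ and /z/): word-finally or immediately before a consonant, so rule 3 applies → [ɫ].
/z/ stays [z].
/a/ meets the environment for rule 1 (before a nasal consonant) → [ã].
/m/ (between /a/ and /i/): no rule targets it → [m].
/i/ (between /m/ and /m/) occurs before a nasal consonant → [ĩ] by rule 1.
/m/ (between /i/ and /o/): no rule targets it → [m].
/o/ — between /m/ and /d/; rule 1 does not apply here → [o].
/d/ (word-final) occurs word-finally → [t] by rule 2.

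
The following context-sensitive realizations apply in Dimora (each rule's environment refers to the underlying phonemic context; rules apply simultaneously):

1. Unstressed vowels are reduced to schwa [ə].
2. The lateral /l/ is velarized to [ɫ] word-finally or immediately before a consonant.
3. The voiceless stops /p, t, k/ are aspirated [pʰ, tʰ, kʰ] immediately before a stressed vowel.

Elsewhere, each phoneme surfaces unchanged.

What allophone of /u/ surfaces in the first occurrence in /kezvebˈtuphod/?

[u]

/u/ (between /t/ and /p/) is in the target of rule 1 but the environment (in an unstressed syllable) is not met → [u].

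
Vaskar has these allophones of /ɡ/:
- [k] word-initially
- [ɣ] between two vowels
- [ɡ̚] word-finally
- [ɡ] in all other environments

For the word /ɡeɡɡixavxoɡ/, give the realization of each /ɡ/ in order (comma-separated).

Occurrence 1 (position 1): word-initially → [k].
Occurrence 2 (position 3): no conditioning environment matches → elsewhere allophone [ɡ].
Occurrence 3 (position 4): no conditioning environment matches → elsewhere allophone [ɡ].
Occurrence 4 (position 11): word-finally → [ɡ̚].

[k], [ɡ], [ɡ], [ɡ̚]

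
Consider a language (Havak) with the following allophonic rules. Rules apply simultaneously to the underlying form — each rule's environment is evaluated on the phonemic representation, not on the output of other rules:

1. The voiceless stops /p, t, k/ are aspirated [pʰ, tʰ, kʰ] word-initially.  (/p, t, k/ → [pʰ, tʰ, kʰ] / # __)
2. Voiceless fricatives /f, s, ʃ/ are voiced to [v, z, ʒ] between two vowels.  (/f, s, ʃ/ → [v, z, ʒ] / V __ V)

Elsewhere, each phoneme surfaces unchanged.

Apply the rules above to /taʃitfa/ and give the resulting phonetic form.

/t/ (word-initial) occurs word-initially → [tʰ] by rule 1.
/a/ (between /t/ and /ʃ/): no rule targets it → [a].
Rule 2 applies to /ʃ/ (between /a/ and /i/: between two vowels) → [ʒ].
/i/ (between /ʃ/ and /t/): no rule targets it → [i].
/t/ — between /i/ and /f/; rule 1 does not apply here → [t].
/f/ (between /t/ and /a/) is in the target of rule 2 but the environment (between two vowels) is not met → [f].
/a/ (word-final): no rule targets it → [a].

[tʰaʒitfa]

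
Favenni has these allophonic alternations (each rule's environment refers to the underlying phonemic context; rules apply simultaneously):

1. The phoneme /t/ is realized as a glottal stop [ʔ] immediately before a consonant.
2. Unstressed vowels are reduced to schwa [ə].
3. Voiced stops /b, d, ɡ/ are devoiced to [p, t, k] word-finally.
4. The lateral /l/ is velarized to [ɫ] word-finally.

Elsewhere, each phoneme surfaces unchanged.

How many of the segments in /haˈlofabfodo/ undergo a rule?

4

Segments that undergo a rule: /a/ → [ə] (rule 2); /a/ → [ə] (rule 2); /o/ → [ə] (rule 2); /o/ → [ə] (rule 2).
All other segments surface unchanged.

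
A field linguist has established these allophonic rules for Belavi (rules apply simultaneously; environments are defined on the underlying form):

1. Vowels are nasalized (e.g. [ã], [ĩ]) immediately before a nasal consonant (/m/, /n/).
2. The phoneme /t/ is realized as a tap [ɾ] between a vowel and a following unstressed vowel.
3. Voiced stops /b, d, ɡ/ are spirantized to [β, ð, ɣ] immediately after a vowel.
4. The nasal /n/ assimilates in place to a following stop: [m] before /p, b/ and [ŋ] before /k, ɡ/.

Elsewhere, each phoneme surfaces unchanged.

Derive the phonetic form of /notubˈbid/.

[noɾuβˈbið]

/n/ — word-initial; rule 4 does not apply here → [n].
/o/ (between /n/ and /t/): rule 1 targets it, but not before a nasal consonant → unchanged [o].
/t/ (between /o/ and /u/): between a vowel and a following unstressed vowel, so rule 2 applies → [ɾ].
/u/ (between /t/ and /b/): rule 1 targets it, but not before a nasal consonant → unchanged [u].
/b/ (between /u/ and /b/) occurs immediately after a vowel → [β] by rule 3.
/b/ (between /b/ and /i/): rule 3 targets it, but not immediately after a vowel → unchanged [b].
/i/ — between /b/ and /d/; rule 1 does not apply here → [i].
/d/ — word-final, immediately after a vowel — surfaces as [ð] (rule 3).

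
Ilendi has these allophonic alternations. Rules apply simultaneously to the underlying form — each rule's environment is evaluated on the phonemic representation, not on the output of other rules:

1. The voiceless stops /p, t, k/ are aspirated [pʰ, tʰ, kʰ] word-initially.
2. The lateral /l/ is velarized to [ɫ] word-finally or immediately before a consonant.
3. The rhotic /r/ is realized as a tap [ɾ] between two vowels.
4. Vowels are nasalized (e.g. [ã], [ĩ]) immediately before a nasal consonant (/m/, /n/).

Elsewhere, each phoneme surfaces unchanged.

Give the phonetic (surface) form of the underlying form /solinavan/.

/s/ stays [s].
/o/ — between /s/ and /l/; rule 4 does not apply here → [o].
/l/ (between /o/ and /i/) fails the environment for rule 2, so it stays [l].
/i/ meets the environment for rule 4 (before a nasal consonant) → [ĩ].
/n/ stays [n].
/a/ (between /n/ and /v/): rule 4 targets it, but not before a nasal consonant → unchanged [a].
/v/ — not in any rule's target class → [v].
Rule 4 applies to /a/ (between /v/ and /n/: before a nasal consonant) → [ã].
/n/ (word-final) is unaffected → [n].

[solĩnavãn]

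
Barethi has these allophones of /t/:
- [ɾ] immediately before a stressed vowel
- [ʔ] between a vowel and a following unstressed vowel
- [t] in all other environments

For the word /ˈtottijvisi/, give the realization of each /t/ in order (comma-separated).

Occurrence 1 (position 1): immediately before a stressed vowel → [ɾ].
Occurrence 2 (position 3): no conditioning environment matches → elsewhere allophone [t].
Occurrence 3 (position 4): no conditioning environment matches → elsewhere allophone [t].

[ɾ], [t], [t]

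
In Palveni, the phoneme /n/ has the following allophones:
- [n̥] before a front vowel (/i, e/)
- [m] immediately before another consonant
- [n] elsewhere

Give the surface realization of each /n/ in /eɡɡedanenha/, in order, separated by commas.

Occurrence 1 (position 7): before a front vowel (/i, e/) → [n̥].
Occurrence 2 (position 9): immediately before another consonant → [m].

[n̥], [m]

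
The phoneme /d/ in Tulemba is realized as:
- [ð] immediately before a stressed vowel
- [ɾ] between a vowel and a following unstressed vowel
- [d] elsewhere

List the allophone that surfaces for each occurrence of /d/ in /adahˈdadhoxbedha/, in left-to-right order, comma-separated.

Occurrence 1 (position 2): between a vowel and a following unstressed vowel → [ɾ].
Occurrence 2 (position 5): immediately before a stressed vowel → [ð].
Occurrence 3 (position 7): no conditioning environment matches → elsewhere allophone [d].
Occurrence 4 (position 13): no conditioning environment matches → elsewhere allophone [d].

[ɾ], [ð], [d], [d]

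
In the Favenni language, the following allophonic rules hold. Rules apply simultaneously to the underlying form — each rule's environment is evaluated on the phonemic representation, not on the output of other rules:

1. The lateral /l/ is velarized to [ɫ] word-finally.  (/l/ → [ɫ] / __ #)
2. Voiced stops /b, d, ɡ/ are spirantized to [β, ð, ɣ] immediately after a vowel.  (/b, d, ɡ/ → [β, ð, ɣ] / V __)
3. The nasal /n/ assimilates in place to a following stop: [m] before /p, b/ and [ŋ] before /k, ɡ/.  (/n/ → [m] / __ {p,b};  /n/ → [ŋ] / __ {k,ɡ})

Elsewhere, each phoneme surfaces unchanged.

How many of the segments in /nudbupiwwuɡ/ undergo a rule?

2

Segments that undergo a rule: /d/ → [ð] (rule 2); /ɡ/ → [ɣ] (rule 2).
All other segments surface unchanged.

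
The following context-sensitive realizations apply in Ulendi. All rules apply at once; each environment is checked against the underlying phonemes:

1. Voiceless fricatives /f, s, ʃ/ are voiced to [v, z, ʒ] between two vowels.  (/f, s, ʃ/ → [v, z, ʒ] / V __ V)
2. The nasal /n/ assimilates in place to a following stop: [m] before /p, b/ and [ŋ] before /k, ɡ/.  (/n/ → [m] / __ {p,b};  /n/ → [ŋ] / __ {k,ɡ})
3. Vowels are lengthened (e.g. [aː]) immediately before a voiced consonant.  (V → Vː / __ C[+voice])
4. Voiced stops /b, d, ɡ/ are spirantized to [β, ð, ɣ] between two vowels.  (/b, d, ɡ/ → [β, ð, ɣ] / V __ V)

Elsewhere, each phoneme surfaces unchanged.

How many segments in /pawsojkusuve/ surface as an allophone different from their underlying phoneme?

4

Segments that undergo a rule: /a/ → [aː] (rule 3); /o/ → [oː] (rule 3); /s/ → [z] (rule 1); /u/ → [uː] (rule 3).
All other segments surface unchanged.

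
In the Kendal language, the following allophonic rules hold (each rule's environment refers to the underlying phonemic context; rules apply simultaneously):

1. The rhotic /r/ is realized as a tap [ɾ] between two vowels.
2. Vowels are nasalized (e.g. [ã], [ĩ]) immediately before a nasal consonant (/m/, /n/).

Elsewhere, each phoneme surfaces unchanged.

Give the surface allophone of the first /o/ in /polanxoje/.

/o/ — between /p/ and /l/; rule 2 does not apply here → [o].

[o]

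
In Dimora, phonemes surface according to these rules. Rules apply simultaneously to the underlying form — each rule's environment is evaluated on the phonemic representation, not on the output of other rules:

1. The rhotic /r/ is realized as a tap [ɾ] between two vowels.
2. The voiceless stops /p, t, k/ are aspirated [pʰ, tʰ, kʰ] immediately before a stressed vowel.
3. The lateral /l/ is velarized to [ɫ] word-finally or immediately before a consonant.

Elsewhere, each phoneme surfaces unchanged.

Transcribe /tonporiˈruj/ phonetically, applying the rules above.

[tonpoɾiˈɾuj]

/t/ (word-initial) fails the environment for rule 2, so it stays [t].
/o/ — not in any rule's target class → [o].
/n/ stays [n].
/p/ (between /n/ and /o/) fails the environment for rule 2, so it stays [p].
/o/ (between /p/ and /r/) is unaffected → [o].
/r/ (between /o/ and /i/) occurs between two vowels → [ɾ] by rule 1.
/i/ — not in any rule's target class → [i].
/r/ meets the environment for rule 1 (between two vowels) → [ɾ].
/u/ stays [u].
/j/ stays [j].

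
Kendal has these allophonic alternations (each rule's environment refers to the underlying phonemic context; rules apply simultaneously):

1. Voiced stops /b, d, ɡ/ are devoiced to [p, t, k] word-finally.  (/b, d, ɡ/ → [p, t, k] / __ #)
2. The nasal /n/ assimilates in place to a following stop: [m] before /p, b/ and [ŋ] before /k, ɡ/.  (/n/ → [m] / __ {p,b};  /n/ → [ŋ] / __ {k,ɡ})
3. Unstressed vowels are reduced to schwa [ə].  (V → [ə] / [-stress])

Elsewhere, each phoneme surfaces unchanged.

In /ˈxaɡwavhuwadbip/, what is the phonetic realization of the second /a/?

[ə]

/a/ (between /w/ and /v/): in an unstressed syllable, so rule 3 applies → [ə].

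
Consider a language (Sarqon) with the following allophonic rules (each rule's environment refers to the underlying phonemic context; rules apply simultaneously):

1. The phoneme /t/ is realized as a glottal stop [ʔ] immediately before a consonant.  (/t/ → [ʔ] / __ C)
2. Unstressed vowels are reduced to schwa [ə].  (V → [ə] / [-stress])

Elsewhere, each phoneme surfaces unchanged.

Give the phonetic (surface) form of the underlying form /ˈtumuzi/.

[ˈtuməzə]

/t/ — word-initial; rule 1 does not apply here → [t].
/u/ — between /t/ and /m/; rule 2 does not apply here → [u].
/m/ (between /u/ and /u/) is unaffected → [m].
/u/ — between /m/ and /z/, in an unstressed syllable — surfaces as [ə] (rule 2).
/z/ stays [z].
/i/ (word-final): in an unstressed syllable, so rule 2 applies → [ə].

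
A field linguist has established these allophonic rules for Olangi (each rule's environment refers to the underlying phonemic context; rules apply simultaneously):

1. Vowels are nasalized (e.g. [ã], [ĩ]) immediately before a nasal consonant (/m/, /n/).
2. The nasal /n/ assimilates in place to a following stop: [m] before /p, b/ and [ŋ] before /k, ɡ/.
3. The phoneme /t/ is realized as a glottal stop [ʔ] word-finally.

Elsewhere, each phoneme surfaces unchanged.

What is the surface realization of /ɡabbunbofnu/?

/a/ (between /ɡ/ and /b/) is in the target of rule 1 but the environment (before a nasal consonant) is not met → [a].
/u/ meets the environment for rule 1 (before a nasal consonant) → [ũ].
/n/ (between /u/ and /b/): before a labial or velar stop, so rule 2 applies → [m].
/o/ — between /b/ and /f/; rule 1 does not apply here → [o].
/n/ (between /f/ and /u/) fails the environment for rule 2, so it stays [n].
/u/ (word-final) is in the target of rule 1 but the environment (before a nasal consonant) is not met → [u].

[ɡabbũmbofnu]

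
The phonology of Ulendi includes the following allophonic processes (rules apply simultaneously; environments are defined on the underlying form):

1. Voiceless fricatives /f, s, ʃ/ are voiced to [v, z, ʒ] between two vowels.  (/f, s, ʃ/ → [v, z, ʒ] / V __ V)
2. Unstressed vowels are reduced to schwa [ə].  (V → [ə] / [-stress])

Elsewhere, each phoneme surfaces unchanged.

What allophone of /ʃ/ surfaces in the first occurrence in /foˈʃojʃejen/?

[ʒ]

/ʃ/ — between /o/ and /o/, between two vowels — surfaces as [ʒ] (rule 1).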